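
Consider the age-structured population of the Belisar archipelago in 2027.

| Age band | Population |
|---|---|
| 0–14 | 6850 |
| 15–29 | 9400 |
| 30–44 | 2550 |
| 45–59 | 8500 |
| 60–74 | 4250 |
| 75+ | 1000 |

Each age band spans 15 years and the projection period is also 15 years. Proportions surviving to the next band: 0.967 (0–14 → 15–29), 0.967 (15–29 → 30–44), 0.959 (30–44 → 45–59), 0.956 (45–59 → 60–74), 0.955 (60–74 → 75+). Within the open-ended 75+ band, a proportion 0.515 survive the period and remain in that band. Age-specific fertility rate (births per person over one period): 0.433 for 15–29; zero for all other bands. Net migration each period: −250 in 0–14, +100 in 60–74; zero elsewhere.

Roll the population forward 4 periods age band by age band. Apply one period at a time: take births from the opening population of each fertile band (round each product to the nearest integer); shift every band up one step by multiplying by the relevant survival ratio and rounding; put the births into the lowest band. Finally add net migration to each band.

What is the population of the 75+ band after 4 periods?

(Bands numbered youngest = 1 to oldest = 6.)
After projecting period 1:
Births: 9400 * 0.433 = 4070
Band 2: 6850 * 0.967 = 6624
Band 3: 9400 * 0.967 = 9090
Band 4: 2550 * 0.959 = 2445
Band 5: 8500 * 0.956 = 8126
Band 6: 4250 * 0.955 + 1000 * 0.515 = 4059 + 515 = 4574
Net migration: Band 1 − 250 → 3820; Band 5 + 100 → 8226
Population now: 0–14=3820, 15–29=6624, 30–44=9090, 45–59=2445, 60–74=8226, 75+=4574
After projecting period 2:
Births: 6624 * 0.433 = 2868
Band 2: 3820 * 0.967 = 3694
Band 3: 6624 * 0.967 = 6405
Band 4: 9090 * 0.959 = 8717
Band 5: 2445 * 0.956 = 2337
Band 6: 8226 * 0.955 + 4574 * 0.515 = 7856 + 2356 = 10212
Net migration: Band 1 − 250 → 2618; Band 5 + 100 → 2437
Population now: 0–14=2618, 15–29=3694, 30–44=6405, 45–59=8717, 60–74=2437, 75+=10212
After projecting period 3:
Births: 3694 * 0.433 = 1600
Band 2: 2618 * 0.967 = 2532
Band 3: 3694 * 0.967 = 3572
Band 4: 6405 * 0.959 = 6142
Band 5: 8717 * 0.956 = 8333
Band 6: 2437 * 0.955 + 10212 * 0.515 = 2327 + 5259 = 7586
Net migration: Band 1 − 250 → 1350; Band 5 + 100 → 8433
Population now: 0–14=1350, 15–29=2532, 30–44=3572, 45–59=6142, 60–74=8433, 75+=7586
After projecting period 4:
Births: 2532 * 0.433 = 1096
Band 2: 1350 * 0.967 = 1305
Band 3: 2532 * 0.967 = 2448
Band 4: 3572 * 0.959 = 3426
Band 5: 6142 * 0.956 = 5872
Band 6: 8433 * 0.955 + 7586 * 0.515 = 8054 + 3907 = 11961
Net migration: Band 1 − 250 → 846; Band 5 + 100 → 5972
Population now: 0–14=846, 15–29=1305, 30–44=2448, 45–59=3426, 60–74=5972, 75+=11961

11961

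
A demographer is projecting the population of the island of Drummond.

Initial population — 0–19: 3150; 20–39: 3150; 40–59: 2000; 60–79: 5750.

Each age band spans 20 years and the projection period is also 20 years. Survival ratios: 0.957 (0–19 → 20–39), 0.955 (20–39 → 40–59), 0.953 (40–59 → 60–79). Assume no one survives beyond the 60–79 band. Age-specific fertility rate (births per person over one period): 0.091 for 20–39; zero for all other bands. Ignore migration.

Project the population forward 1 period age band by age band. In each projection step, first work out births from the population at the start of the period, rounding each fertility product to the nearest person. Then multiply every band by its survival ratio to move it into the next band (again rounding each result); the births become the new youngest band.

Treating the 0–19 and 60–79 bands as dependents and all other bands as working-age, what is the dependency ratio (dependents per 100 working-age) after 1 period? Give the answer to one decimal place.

36.4

Call the groups 1 to 4, youngest first.
— Period 1 —
Births: 3150 × 0.091 = 287
Group 2: 3150 × 0.957 = 3015
Group 3: 3150 × 0.955 = 3008
Group 4: 2000 × 0.953 = 1906
→ [287, 3015, 3008, 1906]
Dependents (band 0–19 + band 60–79) = 287 + 1906 = 2193; working-age = 6023; ratio = 2193/6023 × 100 = 36.4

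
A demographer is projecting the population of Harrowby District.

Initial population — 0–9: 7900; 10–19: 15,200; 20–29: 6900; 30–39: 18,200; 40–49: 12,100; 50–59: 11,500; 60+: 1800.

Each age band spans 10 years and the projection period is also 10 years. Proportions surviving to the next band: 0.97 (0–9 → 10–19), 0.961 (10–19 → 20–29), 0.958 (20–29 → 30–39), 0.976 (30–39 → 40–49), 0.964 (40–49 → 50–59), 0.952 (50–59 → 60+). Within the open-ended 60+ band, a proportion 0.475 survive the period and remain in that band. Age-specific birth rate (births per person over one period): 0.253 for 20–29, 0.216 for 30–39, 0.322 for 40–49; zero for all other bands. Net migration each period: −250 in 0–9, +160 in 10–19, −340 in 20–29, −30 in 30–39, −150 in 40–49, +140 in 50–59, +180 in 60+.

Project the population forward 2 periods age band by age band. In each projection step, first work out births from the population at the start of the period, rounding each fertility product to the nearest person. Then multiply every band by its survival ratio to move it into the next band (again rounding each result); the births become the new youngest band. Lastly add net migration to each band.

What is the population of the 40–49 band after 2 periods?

Call the groups 1 to 7, youngest first.
Period 1.
Births: 6900 × 0.253 = 1746, 18200 × 0.216 = 3931, 12100 × 0.322 = 3896 → 9573
Group 2: 7900 × 0.97 = 7663
Group 3: 15200 × 0.961 = 14607
Group 4: 6900 × 0.958 = 6610
Group 5: 18200 × 0.976 = 17763
Group 6: 12100 × 0.964 = 11664
Group 7: 11500 × 0.952 + 1800 × 0.475 = 10948 + 855 = 11803
Net migration: Group 1 − 250 → 9323; Group 2 + 160 → 7823; Group 3 − 340 → 14267; Group 4 − 30 → 6580; Group 5 − 150 → 17613; Group 6 + 140 → 11804; Group 7 + 180 → 11983
Giving 9323 / 7823 / 14267 / 6580 / 17613 / 11804 / 11983.
Period 2.
Births: 14267 × 0.253 = 3610, 6580 × 0.216 = 1421, 17613 × 0.322 = 5671 → 10702
Group 2: 9323 × 0.97 = 9043
Group 3: 7823 × 0.961 = 7518
Group 4: 14267 × 0.958 = 13668
Group 5: 6580 × 0.976 = 6422
Group 6: 17613 × 0.964 = 16979
Group 7: 11804 × 0.952 + 11983 × 0.475 = 11237 + 5692 = 16929
Net migration: Group 1 − 250 → 10452; Group 2 + 160 → 9203; Group 3 − 340 → 7178; Group 4 − 30 → 13638; Group 5 − 150 → 6272; Group 6 + 140 → 17119; Group 7 + 180 → 17109
Giving 10452 / 9203 / 7178 / 13638 / 6272 / 17119 / 17109.

6272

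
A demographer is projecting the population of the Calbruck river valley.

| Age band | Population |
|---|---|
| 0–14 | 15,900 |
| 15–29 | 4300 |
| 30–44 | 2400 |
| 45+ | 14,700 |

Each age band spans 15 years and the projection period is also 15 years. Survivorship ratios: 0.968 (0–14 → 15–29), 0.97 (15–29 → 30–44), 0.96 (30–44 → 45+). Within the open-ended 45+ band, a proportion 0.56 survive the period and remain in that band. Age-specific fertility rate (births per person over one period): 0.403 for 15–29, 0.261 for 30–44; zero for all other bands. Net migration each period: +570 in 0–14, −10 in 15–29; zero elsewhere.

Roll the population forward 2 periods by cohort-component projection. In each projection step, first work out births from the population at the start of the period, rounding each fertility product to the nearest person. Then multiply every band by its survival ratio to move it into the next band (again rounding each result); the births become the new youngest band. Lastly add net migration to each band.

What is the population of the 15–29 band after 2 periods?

2825

Period 1.
Births: 4300 × 0.403 = 1733  |  2400 × 0.261 = 626 → total 2359
15–29: 15900 × 0.968 = 15391
30–44: 4300 × 0.97 = 4171
45+: 2400 × 0.96 + 14700 × 0.56 = 2304 + 8232 = 10536
Net migration: 0–14 + 570 → 2929; 15–29 − 10 → 15381
Giving 2929 / 15381 / 4171 / 10536.
Period 2.
Births: 15381 × 0.403 = 6199  |  4171 × 0.261 = 1089 → total 7288
15–29: 2929 × 0.968 = 2835
30–44: 15381 × 0.97 = 14920
45+: 4171 × 0.96 + 10536 × 0.56 = 4004 + 5900 = 9904
Net migration: 0–14 + 570 → 7858; 15–29 − 10 → 2825
Giving 7858 / 2825 / 14920 / 9904.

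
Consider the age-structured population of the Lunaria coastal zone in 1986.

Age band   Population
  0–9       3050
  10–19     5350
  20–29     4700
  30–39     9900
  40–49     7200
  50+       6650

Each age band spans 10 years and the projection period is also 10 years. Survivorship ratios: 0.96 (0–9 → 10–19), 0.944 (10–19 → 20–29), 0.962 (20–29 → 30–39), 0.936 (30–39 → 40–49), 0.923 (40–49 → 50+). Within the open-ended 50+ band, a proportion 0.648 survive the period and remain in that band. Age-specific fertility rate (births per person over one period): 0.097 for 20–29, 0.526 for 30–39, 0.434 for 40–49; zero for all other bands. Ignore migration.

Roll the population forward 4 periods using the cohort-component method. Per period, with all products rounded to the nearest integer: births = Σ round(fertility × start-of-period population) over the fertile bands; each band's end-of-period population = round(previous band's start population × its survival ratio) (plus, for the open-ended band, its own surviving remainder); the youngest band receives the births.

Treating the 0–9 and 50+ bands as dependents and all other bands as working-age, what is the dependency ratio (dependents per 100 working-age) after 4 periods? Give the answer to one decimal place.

83.6

After projecting period 1:
Births: 4700 × 0.097 = 456 ; 9900 × 0.526 = 5207 ; 7200 × 0.434 = 3125 → 8788
10–19: 3050 × 0.96 = 2928
20–29: 5350 × 0.944 = 5050
30–39: 4700 × 0.962 = 4521
40–49: 9900 × 0.936 = 9266
50+: 7200 × 0.923 + 6650 × 0.648 = 6646 + 4309 = 10955
Giving 8788 / 2928 / 5050 / 4521 / 9266 / 10955.
After projecting period 2:
Births: 5050 × 0.097 = 490 ; 4521 × 0.526 = 2378 ; 9266 × 0.434 = 4021 → 6889
10–19: 8788 × 0.96 = 8436
20–29: 2928 × 0.944 = 2764
30–39: 5050 × 0.962 = 4858
40–49: 4521 × 0.936 = 4232
50+: 9266 × 0.923 + 10955 × 0.648 = 8553 + 7099 = 15652
Giving 6889 / 8436 / 2764 / 4858 / 4232 / 15652.
After projecting period 3:
Births: 2764 × 0.097 = 268 ; 4858 × 0.526 = 2555 ; 4232 × 0.434 = 1837 → 4660
10–19: 6889 × 0.96 = 6613
20–29: 8436 × 0.944 = 7964
30–39: 2764 × 0.962 = 2659
40–49: 4858 × 0.936 = 4547
50+: 4232 × 0.923 + 15652 × 0.648 = 3906 + 10142 = 14048
Giving 4660 / 6613 / 7964 / 2659 / 4547 / 14048.
After projecting period 4:
Births: 7964 × 0.097 = 773 ; 2659 × 0.526 = 1399 ; 4547 × 0.434 = 1973 → 4145
10–19: 4660 × 0.96 = 4474
20–29: 6613 × 0.944 = 6243
30–39: 7964 × 0.962 = 7661
40–49: 2659 × 0.936 = 2489
50+: 4547 × 0.923 + 14048 × 0.648 = 4197 + 9103 = 13300
Giving 4145 / 4474 / 6243 / 7661 / 2489 / 13300.
Dependents (band 0–9 + band 50+) = 4145 + 13300 = 17445; working-age = 20867; ratio = 17445/20867 × 100 = 83.6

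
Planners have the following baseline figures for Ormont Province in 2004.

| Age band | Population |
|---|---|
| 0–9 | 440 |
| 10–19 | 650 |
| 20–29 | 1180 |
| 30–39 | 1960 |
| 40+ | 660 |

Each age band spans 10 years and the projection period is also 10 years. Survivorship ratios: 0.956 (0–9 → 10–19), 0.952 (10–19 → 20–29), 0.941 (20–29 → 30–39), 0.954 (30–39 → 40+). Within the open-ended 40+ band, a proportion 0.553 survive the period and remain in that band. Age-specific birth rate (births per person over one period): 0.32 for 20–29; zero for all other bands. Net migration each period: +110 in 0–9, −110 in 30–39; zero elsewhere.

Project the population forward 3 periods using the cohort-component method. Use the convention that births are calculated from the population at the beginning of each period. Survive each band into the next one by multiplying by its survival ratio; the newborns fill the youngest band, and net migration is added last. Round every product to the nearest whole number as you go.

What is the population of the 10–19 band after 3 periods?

294

(Bands numbered youngest = 1 to oldest = 5.)
After projecting period 1:
Births: 1180 × 0.32 = 378
Band 2: 440 × 0.956 = 421
Band 3: 650 × 0.952 = 619
Band 4: 1180 × 0.941 = 1110
Band 5: 1960 × 0.954 + 660 × 0.553 = 1870 + 365 = 2235
Net migration: Band 1 + 110 → 488; Band 4 − 110 → 1000
Population now: 0–9=488, 10–19=421, 20–29=619, 30–39=1000, 40+=2235
After projecting period 2:
Births: 619 × 0.32 = 198
Band 2: 488 × 0.956 = 467
Band 3: 421 × 0.952 = 401
Band 4: 619 × 0.941 = 582
Band 5: 1000 × 0.954 + 2235 × 0.553 = 954 + 1236 = 2190
Net migration: Band 1 + 110 → 308; Band 4 − 110 → 472
Population now: 0–9=308, 10–19=467, 20–29=401, 30–39=472, 40+=2190
After projecting period 3:
Births: 401 × 0.32 = 128
Band 2: 308 × 0.956 = 294
Band 3: 467 × 0.952 = 445
Band 4: 401 × 0.941 = 377
Band 5: 472 × 0.954 + 2190 × 0.553 = 450 + 1211 = 1661
Net migration: Band 1 + 110 → 238; Band 4 − 110 → 267
Population now: 0–9=238, 10–19=294, 20–29=445, 30–39=267, 40+=1661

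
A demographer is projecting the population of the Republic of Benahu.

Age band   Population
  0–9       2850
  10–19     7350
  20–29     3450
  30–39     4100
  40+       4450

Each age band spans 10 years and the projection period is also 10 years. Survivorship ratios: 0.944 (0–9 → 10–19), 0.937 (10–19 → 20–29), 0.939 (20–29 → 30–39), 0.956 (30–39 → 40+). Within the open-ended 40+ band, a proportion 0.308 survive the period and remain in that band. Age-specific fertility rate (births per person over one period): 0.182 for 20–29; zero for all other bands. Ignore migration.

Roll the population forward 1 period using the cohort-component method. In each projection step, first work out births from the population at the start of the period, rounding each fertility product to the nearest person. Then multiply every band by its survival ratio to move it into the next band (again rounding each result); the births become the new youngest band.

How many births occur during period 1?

628

Call the groups 1 to 5, youngest first.
[period 1]
Births: 3450 × 0.182 = 628
Group 2: 2850 × 0.944 = 2690
Group 3: 7350 × 0.937 = 6887
Group 4: 3450 × 0.939 = 3240
Group 5: 4100 × 0.956 + 4450 × 0.308 = 3920 + 1371 = 5291
→ [628, 2690, 6887, 3240, 5291]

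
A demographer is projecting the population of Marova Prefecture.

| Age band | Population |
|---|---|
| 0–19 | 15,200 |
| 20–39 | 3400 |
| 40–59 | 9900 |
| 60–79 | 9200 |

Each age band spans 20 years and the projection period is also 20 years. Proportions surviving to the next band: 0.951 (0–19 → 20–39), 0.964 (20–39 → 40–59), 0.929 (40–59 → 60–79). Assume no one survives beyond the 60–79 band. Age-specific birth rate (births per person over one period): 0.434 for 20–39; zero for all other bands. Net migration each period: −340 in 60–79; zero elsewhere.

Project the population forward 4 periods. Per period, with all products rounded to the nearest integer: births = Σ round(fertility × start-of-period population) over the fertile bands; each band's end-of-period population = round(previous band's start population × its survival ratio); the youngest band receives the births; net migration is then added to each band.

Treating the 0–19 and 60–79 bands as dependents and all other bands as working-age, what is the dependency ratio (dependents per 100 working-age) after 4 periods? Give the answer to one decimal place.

55.4

(Groups numbered youngest = 1 to oldest = 4.)
Period 1.
Births: 3400 × 0.434 = 1476
Group 2: 15200 × 0.951 = 14455
Group 3: 3400 × 0.964 = 3278
Group 4: 9900 × 0.929 = 9197
Net migration: Group 4 − 340 → 8857
Population now: 0–19=1476, 20–39=14455, 40–59=3278, 60–79=8857
Period 2.
Births: 14455 × 0.434 = 6273
Group 2: 1476 × 0.951 = 1404
Group 3: 14455 × 0.964 = 13935
Group 4: 3278 × 0.929 = 3045
Net migration: Group 4 − 340 → 2705
Population now: 0–19=6273, 20–39=1404, 40–59=13935, 60–79=2705
Period 3.
Births: 1404 × 0.434 = 609
Group 2: 6273 × 0.951 = 5966
Group 3: 1404 × 0.964 = 1353
Group 4: 13935 × 0.929 = 12946
Net migration: Group 4 − 340 → 12606
Population now: 0–19=609, 20–39=5966, 40–59=1353, 60–79=12606
Period 4.
Births: 5966 × 0.434 = 2589
Group 2: 609 × 0.951 = 579
Group 3: 5966 × 0.964 = 5751
Group 4: 1353 × 0.929 = 1257
Net migration: Group 4 − 340 → 917
Population now: 0–19=2589, 20–39=579, 40–59=5751, 60–79=917
Dependents (band 0–19 + band 60–79) = 2589 + 917 = 3506; working-age = 6330; ratio = 3506/6330 × 100 = 55.4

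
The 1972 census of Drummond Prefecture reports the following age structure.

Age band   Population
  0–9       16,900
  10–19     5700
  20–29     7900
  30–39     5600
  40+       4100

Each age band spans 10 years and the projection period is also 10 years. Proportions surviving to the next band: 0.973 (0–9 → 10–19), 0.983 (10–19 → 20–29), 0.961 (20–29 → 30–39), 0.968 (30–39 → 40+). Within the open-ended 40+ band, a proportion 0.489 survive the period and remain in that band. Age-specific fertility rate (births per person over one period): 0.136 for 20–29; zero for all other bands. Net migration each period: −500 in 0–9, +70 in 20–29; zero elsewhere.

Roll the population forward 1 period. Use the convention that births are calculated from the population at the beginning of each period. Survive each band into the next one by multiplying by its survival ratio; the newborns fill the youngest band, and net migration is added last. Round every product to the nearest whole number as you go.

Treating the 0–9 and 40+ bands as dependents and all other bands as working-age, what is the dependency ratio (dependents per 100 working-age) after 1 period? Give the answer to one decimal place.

26.9

After projecting period 1:
Births: 7900 × 0.136 = 1074
10–19: 16900 × 0.973 = 16444
20–29: 5700 × 0.983 = 5603
30–39: 7900 × 0.961 = 7592
40+: 5600 × 0.968 + 4100 × 0.489 = 5421 + 2005 = 7426
Net migration: 0–9 − 500 → 574; 20–29 + 70 → 5673
Giving 574 / 16444 / 5673 / 7592 / 7426.
Dependents (band 0–9 + band 40+) = 574 + 7426 = 8000; working-age = 29709; ratio = 8000/29709 × 100 = 26.9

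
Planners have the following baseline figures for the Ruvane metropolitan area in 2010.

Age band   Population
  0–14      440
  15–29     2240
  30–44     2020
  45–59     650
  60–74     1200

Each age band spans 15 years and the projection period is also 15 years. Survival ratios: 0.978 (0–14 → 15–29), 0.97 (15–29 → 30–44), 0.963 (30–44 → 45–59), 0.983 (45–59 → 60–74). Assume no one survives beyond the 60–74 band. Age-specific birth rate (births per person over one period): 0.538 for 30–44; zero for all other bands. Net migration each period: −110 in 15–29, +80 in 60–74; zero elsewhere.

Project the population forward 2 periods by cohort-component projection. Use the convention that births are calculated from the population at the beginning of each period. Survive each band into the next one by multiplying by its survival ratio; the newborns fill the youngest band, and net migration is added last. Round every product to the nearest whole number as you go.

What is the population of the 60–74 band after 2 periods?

1992

[period 1]
Births: 2020 × 0.538 = 1087
15–29: 440 × 0.978 = 430
30–44: 2240 × 0.97 = 2173
45–59: 2020 × 0.963 = 1945
60–74: 650 × 0.983 = 639
Net migration: 15–29 − 110 → 320; 60–74 + 80 → 719
Population now: 0–14=1087, 15–29=320, 30–44=2173, 45–59=1945, 60–74=719
[period 2]
Births: 2173 × 0.538 = 1169
15–29: 1087 × 0.978 = 1063
30–44: 320 × 0.97 = 310
45–59: 2173 × 0.963 = 2093
60–74: 1945 × 0.983 = 1912
Net migration: 15–29 − 110 → 953; 60–74 + 80 → 1992
Population now: 0–14=1169, 15–29=953, 30–44=310, 45–59=2093, 60–74=1992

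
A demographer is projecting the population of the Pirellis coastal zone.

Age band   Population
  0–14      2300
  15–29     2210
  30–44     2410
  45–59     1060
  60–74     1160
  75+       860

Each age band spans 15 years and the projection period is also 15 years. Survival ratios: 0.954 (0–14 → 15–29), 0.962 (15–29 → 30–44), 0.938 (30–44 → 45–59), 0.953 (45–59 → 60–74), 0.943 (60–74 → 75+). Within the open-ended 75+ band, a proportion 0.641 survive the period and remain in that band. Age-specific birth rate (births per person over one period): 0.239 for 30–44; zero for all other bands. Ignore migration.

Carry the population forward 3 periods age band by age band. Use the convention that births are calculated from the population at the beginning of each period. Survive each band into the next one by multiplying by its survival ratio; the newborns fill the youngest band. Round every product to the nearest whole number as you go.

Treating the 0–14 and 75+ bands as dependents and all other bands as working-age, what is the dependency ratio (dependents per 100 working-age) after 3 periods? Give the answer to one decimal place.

Let band 1 be 0–14 through band 6 = 75+.
Period 1.
Births: 2410 × 0.239 = 576
Band 2: 2300 × 0.954 = 2194
Band 3: 2210 × 0.962 = 2126
Band 4: 2410 × 0.938 = 2261
Band 5: 1060 × 0.953 = 1010
Band 6: 1160 × 0.943 + 860 × 0.641 = 1094 + 551 = 1645
Giving 576 / 2194 / 2126 / 2261 / 1010 / 1645.
Period 2.
Births: 2126 × 0.239 = 508
Band 2: 576 × 0.954 = 550
Band 3: 2194 × 0.962 = 2111
Band 4: 2126 × 0.938 = 1994
Band 5: 2261 × 0.953 = 2155
Band 6: 1010 × 0.943 + 1645 × 0.641 = 952 + 1054 = 2006
Giving 508 / 550 / 2111 / 1994 / 2155 / 2006.
Period 3.
Births: 2111 × 0.239 = 505
Band 2: 508 × 0.954 = 485
Band 3: 550 × 0.962 = 529
Band 4: 2111 × 0.938 = 1980
Band 5: 1994 × 0.953 = 1900
Band 6: 2155 × 0.943 + 2006 × 0.641 = 2032 + 1286 = 3318
Giving 505 / 485 / 529 / 1980 / 1900 / 3318.
Dependents (band 0–14 + band 75+) = 505 + 3318 = 3823; working-age = 4894; ratio = 3823/4894 × 100 = 78.1

78.1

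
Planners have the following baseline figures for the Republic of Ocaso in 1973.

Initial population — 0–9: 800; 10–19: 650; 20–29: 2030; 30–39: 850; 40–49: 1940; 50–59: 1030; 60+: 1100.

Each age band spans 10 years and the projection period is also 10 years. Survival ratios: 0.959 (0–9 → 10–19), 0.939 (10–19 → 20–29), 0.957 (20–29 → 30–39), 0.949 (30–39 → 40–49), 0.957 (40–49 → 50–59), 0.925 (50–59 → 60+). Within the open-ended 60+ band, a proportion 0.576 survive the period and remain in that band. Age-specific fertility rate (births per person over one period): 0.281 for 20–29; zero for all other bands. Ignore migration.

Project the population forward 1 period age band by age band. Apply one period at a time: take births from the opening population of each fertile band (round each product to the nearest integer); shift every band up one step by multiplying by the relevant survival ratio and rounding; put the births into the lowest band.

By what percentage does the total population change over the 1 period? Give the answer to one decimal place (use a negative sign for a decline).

-3.1

Numbering the bands 1..7 from youngest to oldest:
Period 1:
Births: 2030 * 0.281 = 570
Band 2: 800 * 0.959 = 767
Band 3: 650 * 0.939 = 610
Band 4: 2030 * 0.957 = 1943
Band 5: 850 * 0.949 = 807
Band 6: 1940 * 0.957 = 1857
Band 7: 1030 * 0.925 + 1100 * 0.576 = 953 + 634 = 1587
End of period: [570, 767, 610, 1943, 807, 1857, 1587]
Total: 8400 → 8141; change = -259; percentage change = -3.1%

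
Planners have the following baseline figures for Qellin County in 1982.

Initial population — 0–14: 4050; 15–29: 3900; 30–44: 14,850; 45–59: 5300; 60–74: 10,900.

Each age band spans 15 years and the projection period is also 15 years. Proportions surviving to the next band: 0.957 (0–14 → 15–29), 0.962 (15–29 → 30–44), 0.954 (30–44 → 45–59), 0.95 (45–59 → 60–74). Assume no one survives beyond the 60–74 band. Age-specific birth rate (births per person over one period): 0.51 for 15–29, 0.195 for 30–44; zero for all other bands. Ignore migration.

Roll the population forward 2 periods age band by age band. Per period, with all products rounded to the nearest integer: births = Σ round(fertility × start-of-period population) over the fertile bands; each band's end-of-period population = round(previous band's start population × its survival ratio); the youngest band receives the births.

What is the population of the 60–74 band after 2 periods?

13459

Period 1:
Births: 3900 * 0.51 = 1989  |  14850 * 0.195 = 2896 → total 4885
15–29: 4050 * 0.957 = 3876
30–44: 3900 * 0.962 = 3752
45–59: 14850 * 0.954 = 14167
60–74: 5300 * 0.95 = 5035
→ [4885, 3876, 3752, 14167, 5035]
Period 2:
Births: 3876 * 0.51 = 1977  |  3752 * 0.195 = 732 → total 2709
15–29: 4885 * 0.957 = 4675
30–44: 3876 * 0.962 = 3729
45–59: 3752 * 0.954 = 3579
60–74: 14167 * 0.95 = 13459
→ [2709, 4675, 3729, 3579, 13459]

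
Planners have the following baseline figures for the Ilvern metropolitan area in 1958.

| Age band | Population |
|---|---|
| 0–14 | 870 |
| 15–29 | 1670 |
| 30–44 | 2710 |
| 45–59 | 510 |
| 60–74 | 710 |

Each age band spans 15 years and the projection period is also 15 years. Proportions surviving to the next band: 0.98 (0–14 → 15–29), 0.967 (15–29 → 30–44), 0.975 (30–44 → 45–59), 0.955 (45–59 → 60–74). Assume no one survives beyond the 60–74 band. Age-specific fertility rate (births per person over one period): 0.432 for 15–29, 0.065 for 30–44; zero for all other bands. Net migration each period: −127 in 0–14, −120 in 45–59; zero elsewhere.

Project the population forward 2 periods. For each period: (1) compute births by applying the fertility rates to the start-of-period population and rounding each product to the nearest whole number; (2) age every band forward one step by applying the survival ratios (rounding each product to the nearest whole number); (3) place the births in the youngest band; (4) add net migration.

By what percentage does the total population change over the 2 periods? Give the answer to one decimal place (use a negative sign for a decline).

After projecting period 1:
Births: 1670 × 0.432 = 721  |  2710 × 0.065 = 176 → 897
15–29: 870 × 0.98 = 853
30–44: 1670 × 0.967 = 1615
45–59: 2710 × 0.975 = 2642
60–74: 510 × 0.955 = 487
Net migration: 0–14 − 127 → 770; 45–59 − 120 → 2522
→ [770, 853, 1615, 2522, 487]
After projecting period 2:
Births: 853 × 0.432 = 368  |  1615 × 0.065 = 105 → 473
15–29: 770 × 0.98 = 755
30–44: 853 × 0.967 = 825
45–59: 1615 × 0.975 = 1575
60–74: 2522 × 0.955 = 2409
Net migration: 0–14 − 127 → 346; 45–59 − 120 → 1455
→ [346, 755, 825, 1455, 2409]
Total: 6470 → 5790; change = -680; percentage change = -10.5%

-10.5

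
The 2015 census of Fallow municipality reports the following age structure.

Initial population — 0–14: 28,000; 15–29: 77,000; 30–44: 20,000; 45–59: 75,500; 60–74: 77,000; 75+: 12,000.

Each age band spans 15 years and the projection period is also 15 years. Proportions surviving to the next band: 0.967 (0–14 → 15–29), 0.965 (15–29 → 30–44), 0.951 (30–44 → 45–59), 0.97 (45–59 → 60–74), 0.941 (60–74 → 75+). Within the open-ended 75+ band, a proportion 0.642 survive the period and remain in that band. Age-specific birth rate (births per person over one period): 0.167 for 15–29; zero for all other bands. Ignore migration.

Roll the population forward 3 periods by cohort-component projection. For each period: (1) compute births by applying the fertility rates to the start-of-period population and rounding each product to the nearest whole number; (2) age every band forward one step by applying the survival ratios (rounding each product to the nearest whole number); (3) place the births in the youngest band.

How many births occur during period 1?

Period 1.
Births: 77000 × 0.167 = 12859
15–29: 28000 × 0.967 = 27076
30–44: 77000 × 0.965 = 74305
45–59: 20000 × 0.951 = 19020
60–74: 75500 × 0.97 = 73235
75+: 77000 × 0.941 + 12000 × 0.642 = 72457 + 7704 = 80161
End of period: [12859, 27076, 74305, 19020, 73235, 80161]

12859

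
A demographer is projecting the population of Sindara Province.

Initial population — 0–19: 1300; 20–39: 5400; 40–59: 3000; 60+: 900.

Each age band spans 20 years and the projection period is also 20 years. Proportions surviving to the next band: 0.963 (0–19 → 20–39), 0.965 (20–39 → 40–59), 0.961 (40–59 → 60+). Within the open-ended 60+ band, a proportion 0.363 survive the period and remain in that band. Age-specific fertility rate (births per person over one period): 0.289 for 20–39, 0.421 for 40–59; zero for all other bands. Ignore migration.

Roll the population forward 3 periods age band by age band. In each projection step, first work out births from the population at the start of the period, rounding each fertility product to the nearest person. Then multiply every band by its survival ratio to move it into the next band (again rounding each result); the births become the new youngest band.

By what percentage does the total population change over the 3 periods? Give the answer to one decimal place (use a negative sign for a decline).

[period 1]
Births: 5400 × 0.289 = 1561 ; 3000 × 0.421 = 1263 → 2824
20–39: 1300 × 0.963 = 1252
40–59: 5400 × 0.965 = 5211
60+: 3000 × 0.961 + 900 × 0.363 = 2883 + 327 = 3210
End of period: [2824, 1252, 5211, 3210]
[period 2]
Births: 1252 × 0.289 = 362 ; 5211 × 0.421 = 2194 → 2556
20–39: 2824 × 0.963 = 2720
40–59: 1252 × 0.965 = 1208
60+: 5211 × 0.961 + 3210 × 0.363 = 5008 + 1165 = 6173
End of period: [2556, 2720, 1208, 6173]
[period 3]
Births: 2720 × 0.289 = 786 ; 1208 × 0.421 = 509 → 1295
20–39: 2556 × 0.963 = 2461
40–59: 2720 × 0.965 = 2625
60+: 1208 × 0.961 + 6173 × 0.363 = 1161 + 2241 = 3402
End of period: [1295, 2461, 2625, 3402]
Total: 10600 → 9783; change = -817; percentage change = -7.7%

-7.7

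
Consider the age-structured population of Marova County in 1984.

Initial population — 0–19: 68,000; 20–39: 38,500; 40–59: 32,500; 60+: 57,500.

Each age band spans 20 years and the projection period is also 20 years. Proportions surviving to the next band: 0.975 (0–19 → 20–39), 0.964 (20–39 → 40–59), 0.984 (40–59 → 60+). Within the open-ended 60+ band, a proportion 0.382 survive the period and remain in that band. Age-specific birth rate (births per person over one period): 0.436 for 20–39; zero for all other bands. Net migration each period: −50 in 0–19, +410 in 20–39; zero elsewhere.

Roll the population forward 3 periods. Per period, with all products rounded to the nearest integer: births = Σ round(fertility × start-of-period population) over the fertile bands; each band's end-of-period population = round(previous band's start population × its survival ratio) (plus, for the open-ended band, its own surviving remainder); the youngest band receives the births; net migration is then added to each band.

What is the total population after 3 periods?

137191

Period 1:
Births: 38500 * 0.436 = 16786
20–39: 68000 * 0.975 = 66300
40–59: 38500 * 0.964 = 37114
60+: 32500 * 0.984 + 57500 * 0.382 = 31980 + 21965 = 53945
Net migration: 0–19 − 50 → 16736; 20–39 + 410 → 66710
End of period: [16736, 66710, 37114, 53945]
Period 2:
Births: 66710 * 0.436 = 29086
20–39: 16736 * 0.975 = 16318
40–59: 66710 * 0.964 = 64308
60+: 37114 * 0.984 + 53945 * 0.382 = 36520 + 20607 = 57127
Net migration: 0–19 − 50 → 29036; 20–39 + 410 → 16728
End of period: [29036, 16728, 64308, 57127]
Period 3:
Births: 16728 * 0.436 = 7293
20–39: 29036 * 0.975 = 28310
40–59: 16728 * 0.964 = 16126
60+: 64308 * 0.984 + 57127 * 0.382 = 63279 + 21823 = 85102
Net migration: 0–19 − 50 → 7243; 20–39 + 410 → 28720
End of period: [7243, 28720, 16126, 85102]
Total after period 3: 7243 + 28720 + 16126 + 85102 = 137191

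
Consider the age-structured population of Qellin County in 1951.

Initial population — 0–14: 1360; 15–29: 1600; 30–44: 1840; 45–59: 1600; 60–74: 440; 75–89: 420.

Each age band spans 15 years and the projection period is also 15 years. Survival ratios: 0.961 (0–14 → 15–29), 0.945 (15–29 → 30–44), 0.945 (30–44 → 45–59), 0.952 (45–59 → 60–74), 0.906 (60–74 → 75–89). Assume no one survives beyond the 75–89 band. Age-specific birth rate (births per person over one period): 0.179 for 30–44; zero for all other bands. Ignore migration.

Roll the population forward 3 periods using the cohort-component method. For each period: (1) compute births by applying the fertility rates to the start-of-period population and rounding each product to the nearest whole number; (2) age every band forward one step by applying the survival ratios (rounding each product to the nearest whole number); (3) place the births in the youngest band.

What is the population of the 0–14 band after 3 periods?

221

After projecting period 1:
Births: 1840 * 0.179 = 329
15–29: 1360 * 0.961 = 1307
30–44: 1600 * 0.945 = 1512
45–59: 1840 * 0.945 = 1739
60–74: 1600 * 0.952 = 1523
75–89: 440 * 0.906 = 399
→ [329, 1307, 1512, 1739, 1523, 399]
After projecting period 2:
Births: 1512 * 0.179 = 271
15–29: 329 * 0.961 = 316
30–44: 1307 * 0.945 = 1235
45–59: 1512 * 0.945 = 1429
60–74: 1739 * 0.952 = 1656
75–89: 1523 * 0.906 = 1380
→ [271, 316, 1235, 1429, 1656, 1380]
After projecting period 3:
Births: 1235 * 0.179 = 221
15–29: 271 * 0.961 = 260
30–44: 316 * 0.945 = 299
45–59: 1235 * 0.945 = 1167
60–74: 1429 * 0.952 = 1360
75–89: 1656 * 0.906 = 1500
→ [221, 260, 299, 1167, 1360, 1500]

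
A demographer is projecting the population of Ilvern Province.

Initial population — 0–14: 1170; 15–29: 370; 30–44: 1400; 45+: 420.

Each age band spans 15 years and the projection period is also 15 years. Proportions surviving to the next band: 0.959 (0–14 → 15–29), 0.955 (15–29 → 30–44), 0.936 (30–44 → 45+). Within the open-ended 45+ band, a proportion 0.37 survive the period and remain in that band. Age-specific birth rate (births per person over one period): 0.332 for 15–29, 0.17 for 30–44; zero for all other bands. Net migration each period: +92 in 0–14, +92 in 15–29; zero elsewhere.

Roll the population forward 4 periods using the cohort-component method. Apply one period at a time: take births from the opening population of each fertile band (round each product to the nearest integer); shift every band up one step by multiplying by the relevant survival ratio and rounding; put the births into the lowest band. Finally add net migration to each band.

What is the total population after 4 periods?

2508

Call the bands 1 to 4, youngest first.
Period 1:
Births: 370 * 0.332 = 123 ; 1400 * 0.17 = 238 ⇒ total 361
Band 2: 1170 * 0.959 = 1122
Band 3: 370 * 0.955 = 353
Band 4: 1400 * 0.936 + 420 * 0.37 = 1310 + 155 = 1465
Net migration: Band 1 + 92 → 453; Band 2 + 92 → 1214
→ [453, 1214, 353, 1465]
Period 2:
Births: 1214 * 0.332 = 403 ; 353 * 0.17 = 60 ⇒ total 463
Band 2: 453 * 0.959 = 434
Band 3: 1214 * 0.955 = 1159
Band 4: 353 * 0.936 + 1465 * 0.37 = 330 + 542 = 872
Net migration: Band 1 + 92 → 555; Band 2 + 92 → 526
→ [555, 526, 1159, 872]
Period 3:
Births: 526 * 0.332 = 175 ; 1159 * 0.17 = 197 ⇒ total 372
Band 2: 555 * 0.959 = 532
Band 3: 526 * 0.955 = 502
Band 4: 1159 * 0.936 + 872 * 0.37 = 1085 + 323 = 1408
Net migration: Band 1 + 92 → 464; Band 2 + 92 → 624
→ [464, 624, 502, 1408]
Period 4:
Births: 624 * 0.332 = 207 ; 502 * 0.17 = 85 ⇒ total 292
Band 2: 464 * 0.959 = 445
Band 3: 624 * 0.955 = 596
Band 4: 502 * 0.936 + 1408 * 0.37 = 470 + 521 = 991
Net migration: Band 1 + 92 → 384; Band 2 + 92 → 537
→ [384, 537, 596, 991]
Total after period 4: 384 + 537 + 596 + 991 = 2508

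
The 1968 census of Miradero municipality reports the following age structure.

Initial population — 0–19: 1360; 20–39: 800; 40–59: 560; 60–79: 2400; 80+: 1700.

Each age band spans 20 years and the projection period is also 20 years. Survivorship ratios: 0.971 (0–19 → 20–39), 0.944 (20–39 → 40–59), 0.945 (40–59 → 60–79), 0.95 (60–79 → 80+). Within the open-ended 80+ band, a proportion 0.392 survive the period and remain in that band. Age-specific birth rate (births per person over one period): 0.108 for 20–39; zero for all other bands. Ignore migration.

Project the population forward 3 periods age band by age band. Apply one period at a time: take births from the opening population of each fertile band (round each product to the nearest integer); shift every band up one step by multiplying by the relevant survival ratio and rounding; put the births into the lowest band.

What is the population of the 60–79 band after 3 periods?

1178

[period 1]
Births: 800 × 0.108 = 86
20–39: 1360 × 0.971 = 1321
40–59: 800 × 0.944 = 755
60–79: 560 × 0.945 = 529
80+: 2400 × 0.95 + 1700 × 0.392 = 2280 + 666 = 2946
→ [86, 1321, 755, 529, 2946]
[period 2]
Births: 1321 × 0.108 = 143
20–39: 86 × 0.971 = 84
40–59: 1321 × 0.944 = 1247
60–79: 755 × 0.945 = 713
80+: 529 × 0.95 + 2946 × 0.392 = 503 + 1155 = 1658
→ [143, 84, 1247, 713, 1658]
[period 3]
Births: 84 × 0.108 = 9
20–39: 143 × 0.971 = 139
40–59: 84 × 0.944 = 79
60–79: 1247 × 0.945 = 1178
80+: 713 × 0.95 + 1658 × 0.392 = 677 + 650 = 1327
→ [9, 139, 79, 1178, 1327]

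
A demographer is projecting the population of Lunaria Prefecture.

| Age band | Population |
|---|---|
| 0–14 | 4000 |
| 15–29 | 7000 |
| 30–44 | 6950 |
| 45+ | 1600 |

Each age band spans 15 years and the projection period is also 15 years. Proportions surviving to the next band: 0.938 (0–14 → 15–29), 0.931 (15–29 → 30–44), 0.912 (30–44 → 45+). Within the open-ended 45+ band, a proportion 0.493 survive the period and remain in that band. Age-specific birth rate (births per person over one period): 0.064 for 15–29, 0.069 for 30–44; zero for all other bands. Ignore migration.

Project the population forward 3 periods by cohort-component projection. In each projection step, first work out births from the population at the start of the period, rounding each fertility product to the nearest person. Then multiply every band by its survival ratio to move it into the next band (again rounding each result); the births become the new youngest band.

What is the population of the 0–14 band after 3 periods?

(Bands numbered youngest = 1 to oldest = 4.)
— Period 1 —
Births: 7000 * 0.064 = 448 ; 6950 * 0.069 = 480 → 928
Band 2: 4000 * 0.938 = 3752
Band 3: 7000 * 0.931 = 6517
Band 4: 6950 * 0.912 + 1600 * 0.493 = 6338 + 789 = 7127
Giving 928 / 3752 / 6517 / 7127.
— Period 2 —
Births: 3752 * 0.064 = 240 ; 6517 * 0.069 = 450 → 690
Band 2: 928 * 0.938 = 870
Band 3: 3752 * 0.931 = 3493
Band 4: 6517 * 0.912 + 7127 * 0.493 = 5944 + 3514 = 9458
Giving 690 / 870 / 3493 / 9458.
— Period 3 —
Births: 870 * 0.064 = 56 ; 3493 * 0.069 = 241 → 297
Band 2: 690 * 0.938 = 647
Band 3: 870 * 0.931 = 810
Band 4: 3493 * 0.912 + 9458 * 0.493 = 3186 + 4663 = 7849
Giving 297 / 647 / 810 / 7849.

297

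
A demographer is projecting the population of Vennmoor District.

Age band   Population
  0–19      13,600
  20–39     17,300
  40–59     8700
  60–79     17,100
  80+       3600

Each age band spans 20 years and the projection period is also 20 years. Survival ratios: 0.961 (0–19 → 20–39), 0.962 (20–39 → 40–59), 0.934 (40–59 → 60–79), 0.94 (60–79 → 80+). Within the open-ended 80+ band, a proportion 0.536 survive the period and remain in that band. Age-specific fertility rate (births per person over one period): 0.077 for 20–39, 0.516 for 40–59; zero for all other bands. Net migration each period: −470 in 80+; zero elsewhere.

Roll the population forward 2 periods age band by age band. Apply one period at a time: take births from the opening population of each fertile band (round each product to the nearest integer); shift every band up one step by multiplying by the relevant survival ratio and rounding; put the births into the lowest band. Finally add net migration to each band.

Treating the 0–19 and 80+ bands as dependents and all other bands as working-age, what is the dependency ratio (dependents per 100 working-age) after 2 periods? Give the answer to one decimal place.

77.6

— Period 1 —
Births: 17300 × 0.077 = 1332, 8700 × 0.516 = 4489 → total 5821
20–39: 13600 × 0.961 = 13070
40–59: 17300 × 0.962 = 16643
60–79: 8700 × 0.934 = 8126
80+: 17100 × 0.94 + 3600 × 0.536 = 16074 + 1930 = 18004
Net migration: 80+ − 470 → 17534
→ [5821, 13070, 16643, 8126, 17534]
— Period 2 —
Births: 13070 × 0.077 = 1006, 16643 × 0.516 = 8588 → total 9594
20–39: 5821 × 0.961 = 5594
40–59: 13070 × 0.962 = 12573
60–79: 16643 × 0.934 = 15545
80+: 8126 × 0.94 + 17534 × 0.536 = 7638 + 9398 = 17036
Net migration: 80+ − 470 → 16566
→ [9594, 5594, 12573, 15545, 16566]
Dependents (band 0–19 + band 80+) = 9594 + 16566 = 26160; working-age = 33712; ratio = 26160/33712 × 100 = 77.6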